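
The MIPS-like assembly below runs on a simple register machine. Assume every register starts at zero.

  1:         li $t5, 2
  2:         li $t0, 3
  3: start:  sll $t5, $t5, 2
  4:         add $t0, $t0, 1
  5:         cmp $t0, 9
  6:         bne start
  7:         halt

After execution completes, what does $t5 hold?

8192

after li $t5, 2: $t5=2
after li $t0, 3: $t0=3
after sll $t5, $t5, 2: $t5=2<<2=8
after add $t0, $t0, 1: $t0=3+1=4
cmp $t0, 9  (cmp 4,9)
bne start: taken
after sll $t5, $t5, 2: $t5=8<<2=32
after add $t0, $t0, 1: $t0=4+1=5
cmp $t0, 9  (cmp 5,9)
bne start: taken
after sll $t5, $t5, 2: $t5=32<<2=128
after add $t0, $t0, 1: $t0=5+1=6
cmp $t0, 9  (cmp 6,9)
bne start: taken
after sll $t5, $t5, 2: $t5=128<<2=512
after add $t0, $t0, 1: $t0=6+1=7
cmp $t0, 9  (cmp 7,9)
bne start: taken
after sll $t5, $t5, 2: $t5=512<<2=2048
after add $t0, $t0, 1: $t0=7+1=8
cmp $t0, 9  (cmp 8,9)
bne start: taken
after sll $t5, $t5, 2: $t5=2048<<2=8192
after add $t0, $t0, 1: $t0=8+1=9
cmp $t0, 9  (cmp 9,9)
bne start: not taken
halt.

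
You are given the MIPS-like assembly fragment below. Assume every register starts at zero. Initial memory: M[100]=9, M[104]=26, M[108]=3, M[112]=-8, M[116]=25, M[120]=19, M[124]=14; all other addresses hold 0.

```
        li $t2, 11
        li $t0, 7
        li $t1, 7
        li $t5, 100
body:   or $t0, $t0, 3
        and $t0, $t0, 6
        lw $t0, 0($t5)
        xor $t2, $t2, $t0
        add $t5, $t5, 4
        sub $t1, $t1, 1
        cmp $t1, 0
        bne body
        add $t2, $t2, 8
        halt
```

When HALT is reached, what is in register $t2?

li $t2, 11 → $t2=11
li $t0, 7 → $t0=7
li $t1, 7 → $t1=7
li $t5, 100 → $t5=100
or $t0, $t0, 3 → $t0=7|3=7
and $t0, $t0, 6 → $t0=7&6=6
lw $t0, 0($t5) → $t0=M[100]=9
xor $t2, $t2, $t0 → $t2=11^9=2
add $t5, $t5, 4 → $t5=100+4=104
sub $t1, $t1, 1 → $t1=7-1=6
cmp $t1, 0  (cmp 6,0)
bne body: taken
or $t0, $t0, 3 → $t0=9|3=11
and $t0, $t0, 6 → $t0=11&6=2
lw $t0, 0($t5) → $t0=M[104]=26
xor $t2, $t2, $t0 → $t2=2^26=24
add $t5, $t5, 4 → $t5=104+4=108
sub $t1, $t1, 1 → $t1=6-1=5
cmp $t1, 0  (cmp 5,0)
bne body: taken
or $t0, $t0, 3 → $t0=26|3=27
and $t0, $t0, 6 → $t0=27&6=2
lw $t0, 0($t5) → $t0=M[108]=3
xor $t2, $t2, $t0 → $t2=24^3=27
add $t5, $t5, 4 → $t5=108+4=112
sub $t1, $t1, 1 → $t1=5-1=4
cmp $t1, 0  (cmp 4,0)
bne body: taken
or $t0, $t0, 3 → $t0=3|3=3
and $t0, $t0, 6 → $t0=3&6=2
lw $t0, 0($t5) → $t0=M[112]=-8
xor $t2, $t2, $t0 → $t2=27^(-8)=-29
add $t5, $t5, 4 → $t5=112+4=116
sub $t1, $t1, 1 → $t1=4-1=3
cmp $t1, 0  (cmp 3,0)
bne body: taken
or $t0, $t0, 3 → $t0=(-8)|3=-5
and $t0, $t0, 6 → $t0=(-5)&6=2
lw $t0, 0($t5) → $t0=M[116]=25
xor $t2, $t2, $t0 → $t2=(-29)^25=-6
add $t5, $t5, 4 → $t5=116+4=120
sub $t1, $t1, 1 → $t1=3-1=2
cmp $t1, 0  (cmp 2,0)
bne body: taken
or $t0, $t0, 3 → $t0=25|3=27
and $t0, $t0, 6 → $t0=27&6=2
lw $t0, 0($t5) → $t0=M[120]=19
xor $t2, $t2, $t0 → $t2=(-6)^19=-23
add $t5, $t5, 4 → $t5=120+4=124
sub $t1, $t1, 1 → $t1=2-1=1
cmp $t1, 0  (cmp 1,0)
bne body: taken
or $t0, $t0, 3 → $t0=19|3=19
and $t0, $t0, 6 → $t0=19&6=2
lw $t0, 0($t5) → $t0=M[124]=14
xor $t2, $t2, $t0 → $t2=(-23)^14=-25
add $t5, $t5, 4 → $t5=124+4=128
sub $t1, $t1, 1 → $t1=1-1=0
cmp $t1, 0  (cmp 0,0)
bne body: not taken
add $t2, $t2, 8 → $t2=(-25)+8=-17
halt.

-17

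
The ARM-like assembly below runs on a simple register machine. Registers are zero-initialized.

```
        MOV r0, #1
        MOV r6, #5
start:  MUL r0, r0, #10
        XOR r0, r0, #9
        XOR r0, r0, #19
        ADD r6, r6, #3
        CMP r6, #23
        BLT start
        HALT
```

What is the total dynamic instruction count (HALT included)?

after MOV r0, #1: r0=1
after MOV r6, #5: r6=5
after MUL r0, r0, #10: r0=1*10=10
after XOR r0, r0, #9: r0=10^9=3
after XOR r0, r0, #19: r0=3^19=16
after ADD r6, r6, #3: r6=5+3=8
CMP r6, #23  (cmp 8,23)
BLT start: taken
after MUL r0, r0, #10: r0=16*10=160
after XOR r0, r0, #9: r0=160^9=169
after XOR r0, r0, #19: r0=169^19=186
after ADD r6, r6, #3: r6=8+3=11
CMP r6, #23  (cmp 11,23)
BLT start: taken
after MUL r0, r0, #10: r0=186*10=1860
after XOR r0, r0, #9: r0=1860^9=1869
after XOR r0, r0, #19: r0=1869^19=1886
after ADD r6, r6, #3: r6=11+3=14
CMP r6, #23  (cmp 14,23)
BLT start: taken
after MUL r0, r0, #10: r0=1886*10=18860
after XOR r0, r0, #9: r0=18860^9=18853
after XOR r0, r0, #19: r0=18853^19=18870
after ADD r6, r6, #3: r6=14+3=17
CMP r6, #23  (cmp 17,23)
BLT start: taken
after MUL r0, r0, #10: r0=18870*10=188700
after XOR r0, r0, #9: r0=188700^9=188693
after XOR r0, r0, #19: r0=188693^19=188678
after ADD r6, r6, #3: r6=17+3=20
CMP r6, #23  (cmp 20,23)
BLT start: taken
after MUL r0, r0, #10: r0=188678*10=1886780
after XOR r0, r0, #9: r0=1886780^9=1886773
after XOR r0, r0, #19: r0=1886773^19=1886758
after ADD r6, r6, #3: r6=20+3=23
CMP r6, #23  (cmp 23,23)
BLT start: not taken
halt.
Total executed instructions: 39.

39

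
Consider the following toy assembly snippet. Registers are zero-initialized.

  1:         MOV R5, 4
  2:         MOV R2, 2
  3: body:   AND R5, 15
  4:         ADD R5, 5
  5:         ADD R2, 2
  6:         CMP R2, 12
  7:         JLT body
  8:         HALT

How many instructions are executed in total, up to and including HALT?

28

after MOV R5, 4: R5=4
after MOV R2, 2: R2=2
after AND R5, 15: R5=4&15=4
after ADD R5, 5: R5=4+5=9
after ADD R2, 2: R2=2+2=4
CMP R2, 12  (cmp 4,12)
JLT body: taken
after AND R5, 15: R5=9&15=9
after ADD R5, 5: R5=9+5=14
after ADD R2, 2: R2=4+2=6
CMP R2, 12  (cmp 6,12)
JLT body: taken
after AND R5, 15: R5=14&15=14
after ADD R5, 5: R5=14+5=19
after ADD R2, 2: R2=6+2=8
CMP R2, 12  (cmp 8,12)
JLT body: taken
after AND R5, 15: R5=19&15=3
after ADD R5, 5: R5=3+5=8
after ADD R2, 2: R2=8+2=10
CMP R2, 12  (cmp 10,12)
JLT body: taken
after AND R5, 15: R5=8&15=8
after ADD R5, 5: R5=8+5=13
after ADD R2, 2: R2=10+2=12
CMP R2, 12  (cmp 12,12)
JLT body: not taken
halt.
Total executed instructions: 28.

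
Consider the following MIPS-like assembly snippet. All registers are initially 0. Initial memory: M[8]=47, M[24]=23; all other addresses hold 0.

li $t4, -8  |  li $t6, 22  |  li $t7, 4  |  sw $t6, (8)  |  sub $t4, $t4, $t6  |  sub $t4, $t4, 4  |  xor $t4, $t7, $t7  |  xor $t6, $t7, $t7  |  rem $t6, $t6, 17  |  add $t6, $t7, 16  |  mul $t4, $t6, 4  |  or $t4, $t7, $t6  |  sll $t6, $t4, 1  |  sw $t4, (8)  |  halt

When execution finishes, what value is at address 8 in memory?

20

li $t4, -8 → $t4=-8
li $t6, 22 → $t6=22
li $t7, 4 → $t7=4
sw $t6, (8) → M[8]=22
sub $t4, $t4, $t6 → $t4=(-8)-22=-30
sub $t4, $t4, 4 → $t4=(-30)-4=-34
xor $t4, $t7, $t7 → $t4=4^4=0
xor $t6, $t7, $t7 → $t6=4^4=0
rem $t6, $t6, 17 → $t6=0%17=0
add $t6, $t7, 16 → $t6=4+16=20
mul $t4, $t6, 4 → $t4=20*4=80
or $t4, $t7, $t6 → $t4=4|20=20
sll $t6, $t4, 1 → $t6=20<<1=40
sw $t4, (8) → M[8]=20
halt.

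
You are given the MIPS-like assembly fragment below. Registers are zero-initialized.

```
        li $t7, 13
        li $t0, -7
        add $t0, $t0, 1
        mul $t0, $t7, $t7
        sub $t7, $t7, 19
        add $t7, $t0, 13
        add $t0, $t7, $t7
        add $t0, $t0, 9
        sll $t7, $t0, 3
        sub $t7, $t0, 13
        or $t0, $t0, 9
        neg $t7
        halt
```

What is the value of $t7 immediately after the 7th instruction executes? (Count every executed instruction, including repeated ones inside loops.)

182

$t7=13
$t0=-7
$t0=(-7)+1=-6
$t0=13*13=169
$t7=13-19=-6
$t7=169+13=182
$t0=182+182=364
After step 7: $t7 = 182.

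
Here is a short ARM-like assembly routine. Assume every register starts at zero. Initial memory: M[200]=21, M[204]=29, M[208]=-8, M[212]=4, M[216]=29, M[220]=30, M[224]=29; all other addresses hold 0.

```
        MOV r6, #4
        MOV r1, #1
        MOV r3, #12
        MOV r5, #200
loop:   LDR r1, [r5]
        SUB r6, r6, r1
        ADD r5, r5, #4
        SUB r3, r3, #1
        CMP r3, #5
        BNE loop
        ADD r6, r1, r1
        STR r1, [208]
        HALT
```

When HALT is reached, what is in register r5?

228

r6=4
r1=1
r3=12
r5=200
r1=M[200]=21
r6=4-21=-17
r5=200+4=204
r3=12-1=11
CMP r3, #5  (cmp 11,5)
BNE loop: taken
r1=M[204]=29
r6=(-17)-29=-46
r5=204+4=208
r3=11-1=10
CMP r3, #5  (cmp 10,5)
BNE loop: taken
r1=M[208]=-8
r6=(-46)-(-8)=-38
r5=208+4=212
r3=10-1=9
CMP r3, #5  (cmp 9,5)
BNE loop: taken
r1=M[212]=4
r6=(-38)-4=-42
r5=212+4=216
r3=9-1=8
CMP r3, #5  (cmp 8,5)
BNE loop: taken
r1=M[216]=29
r6=(-42)-29=-71
r5=216+4=220
r3=8-1=7
CMP r3, #5  (cmp 7,5)
BNE loop: taken
r1=M[220]=30
r6=(-71)-30=-101
r5=220+4=224
r3=7-1=6
CMP r3, #5  (cmp 6,5)
BNE loop: taken
r1=M[224]=29
r6=(-101)-29=-130
r5=224+4=228
r3=6-1=5
CMP r3, #5  (cmp 5,5)
BNE loop: not taken
r6=29+29=58
STR r1, [208] → M[208]=29
halt.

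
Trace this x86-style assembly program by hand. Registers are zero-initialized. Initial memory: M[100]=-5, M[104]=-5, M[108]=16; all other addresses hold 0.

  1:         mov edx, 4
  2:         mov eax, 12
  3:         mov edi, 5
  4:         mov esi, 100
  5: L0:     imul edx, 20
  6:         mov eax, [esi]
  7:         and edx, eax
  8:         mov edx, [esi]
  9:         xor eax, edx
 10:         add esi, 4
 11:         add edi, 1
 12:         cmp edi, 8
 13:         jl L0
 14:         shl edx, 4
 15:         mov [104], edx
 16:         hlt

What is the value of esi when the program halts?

edx=4
eax=12
edi=5
esi=100
edx=4*20=80
eax=M[100]=-5
edx=80&(-5)=80
edx=M[100]=-5
eax=(-5)^(-5)=0
esi=100+4=104
edi=5+1=6
cmp edi, 8  (cmp 6,8)
jl L0: taken
edx=(-5)*20=-100
eax=M[104]=-5
edx=(-100)&(-5)=-104
edx=M[104]=-5
eax=(-5)^(-5)=0
esi=104+4=108
edi=6+1=7
cmp edi, 8  (cmp 7,8)
jl L0: taken
edx=(-5)*20=-100
eax=M[108]=16
edx=(-100)&16=16
edx=M[108]=16
eax=16^16=0
esi=108+4=112
edi=7+1=8
cmp edi, 8  (cmp 8,8)
jl L0: not taken
edx=16<<4=256
mov [104], edx → M[104]=256
halt.

112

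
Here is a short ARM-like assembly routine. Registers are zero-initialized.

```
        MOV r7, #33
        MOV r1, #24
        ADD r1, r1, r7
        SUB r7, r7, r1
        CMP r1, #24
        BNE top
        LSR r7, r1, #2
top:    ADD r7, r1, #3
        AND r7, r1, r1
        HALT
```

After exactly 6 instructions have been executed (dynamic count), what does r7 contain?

-24

MOV r7, #33 → r7=33
MOV r1, #24 → r1=24
ADD r1, r1, r7 → r1=24+33=57
SUB r7, r7, r1 → r7=33-57=-24
CMP r1, #24  (cmp 57,24)
BNE top: taken
After step 6: r7 = -24.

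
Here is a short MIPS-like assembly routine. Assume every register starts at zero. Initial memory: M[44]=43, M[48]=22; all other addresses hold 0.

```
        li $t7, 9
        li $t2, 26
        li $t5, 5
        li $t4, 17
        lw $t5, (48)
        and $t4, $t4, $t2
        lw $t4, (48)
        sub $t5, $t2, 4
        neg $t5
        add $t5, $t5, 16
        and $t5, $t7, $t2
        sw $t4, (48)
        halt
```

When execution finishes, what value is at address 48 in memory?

$t7=9
$t2=26
$t5=5
$t4=17
$t5=M[48]=22
$t4=17&26=16
$t4=M[48]=22
$t5=26-4=22
$t5=-(22)=-22
$t5=(-22)+16=-6
$t5=9&26=8
sw $t4, (48) → M[48]=22
halt.

22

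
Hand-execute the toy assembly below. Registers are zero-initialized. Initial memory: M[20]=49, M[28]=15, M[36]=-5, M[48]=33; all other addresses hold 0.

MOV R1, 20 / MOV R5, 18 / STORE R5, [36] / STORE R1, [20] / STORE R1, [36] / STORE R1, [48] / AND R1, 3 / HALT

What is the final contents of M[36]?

after MOV R1, 20: R1=20
after MOV R5, 18: R5=18
STORE R5, [36] → M[36]=18
STORE R1, [20] → M[20]=20
STORE R1, [36] → M[36]=20
STORE R1, [48] → M[48]=20
after AND R1, 3: R1=20&3=0
halt.

20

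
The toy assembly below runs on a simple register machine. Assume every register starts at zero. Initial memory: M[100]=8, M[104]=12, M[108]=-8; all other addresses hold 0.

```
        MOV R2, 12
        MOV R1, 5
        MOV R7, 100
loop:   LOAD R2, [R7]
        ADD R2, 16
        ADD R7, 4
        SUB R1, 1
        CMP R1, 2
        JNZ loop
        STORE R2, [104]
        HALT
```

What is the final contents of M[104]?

8

after MOV R2, 12: R2=12
after MOV R1, 5: R1=5
after MOV R7, 100: R7=100
after LOAD R2, [R7]: R2=M[100]=8
after ADD R2, 16: R2=8+16=24
after ADD R7, 4: R7=100+4=104
after SUB R1, 1: R1=5-1=4
CMP R1, 2  (cmp 4,2)
JNZ loop: taken
after LOAD R2, [R7]: R2=M[104]=12
after ADD R2, 16: R2=12+16=28
after ADD R7, 4: R7=104+4=108
after SUB R1, 1: R1=4-1=3
CMP R1, 2  (cmp 3,2)
JNZ loop: taken
after LOAD R2, [R7]: R2=M[108]=-8
after ADD R2, 16: R2=(-8)+16=8
after ADD R7, 4: R7=108+4=112
after SUB R1, 1: R1=3-1=2
CMP R1, 2  (cmp 2,2)
JNZ loop: not taken
STORE R2, [104] → M[104]=8
halt.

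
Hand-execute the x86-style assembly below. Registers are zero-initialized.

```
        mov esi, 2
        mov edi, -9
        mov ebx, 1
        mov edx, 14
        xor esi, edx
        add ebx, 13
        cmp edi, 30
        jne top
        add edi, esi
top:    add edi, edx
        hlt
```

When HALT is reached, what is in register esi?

after mov esi, 2: esi=2
after mov edi, -9: edi=-9
after mov ebx, 1: ebx=1
after mov edx, 14: edx=14
after xor esi, edx: esi=2^14=12
after add ebx, 13: ebx=1+13=14
cmp edi, 30  (cmp -9,30)
jne top: taken
after add edi, edx: edi=(-9)+14=5
halt.

12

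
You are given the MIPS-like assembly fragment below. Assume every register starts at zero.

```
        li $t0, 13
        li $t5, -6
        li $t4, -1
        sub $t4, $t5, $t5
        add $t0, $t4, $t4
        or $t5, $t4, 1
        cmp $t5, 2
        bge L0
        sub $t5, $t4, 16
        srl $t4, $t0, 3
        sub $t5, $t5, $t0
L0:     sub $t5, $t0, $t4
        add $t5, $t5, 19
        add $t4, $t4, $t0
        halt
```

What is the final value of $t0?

after li $t0, 13: $t0=13
after li $t5, -6: $t5=-6
after li $t4, -1: $t4=-1
after sub $t4, $t5, $t5: $t4=(-6)-(-6)=0
after add $t0, $t4, $t4: $t0=0+0=0
after or $t5, $t4, 1: $t5=0|1=1
cmp $t5, 2  (cmp 1,2)
bge L0: not taken
after sub $t5, $t4, 16: $t5=0-16=-16
after srl $t4, $t0, 3: $t4=0>>3=0
after sub $t5, $t5, $t0: $t5=(-16)-0=-16
after sub $t5, $t0, $t4: $t5=0-0=0
after add $t5, $t5, 19: $t5=0+19=19
after add $t4, $t4, $t0: $t4=0+0=0
halt.

0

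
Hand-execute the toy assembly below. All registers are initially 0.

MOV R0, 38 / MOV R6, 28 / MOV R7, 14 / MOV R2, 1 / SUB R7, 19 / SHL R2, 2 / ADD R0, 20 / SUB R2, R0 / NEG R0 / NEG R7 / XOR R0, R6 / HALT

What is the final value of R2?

-54

after MOV R0, 38: R0=38
after MOV R6, 28: R6=28
after MOV R7, 14: R7=14
after MOV R2, 1: R2=1
after SUB R7, 19: R7=14-19=-5
after SHL R2, 2: R2=1<<2=4
after ADD R0, 20: R0=38+20=58
after SUB R2, R0: R2=4-58=-54
after NEG R0: R0=-(58)=-58
after NEG R7: R7=-(-5)=5
after XOR R0, R6: R0=(-58)^28=-38
halt.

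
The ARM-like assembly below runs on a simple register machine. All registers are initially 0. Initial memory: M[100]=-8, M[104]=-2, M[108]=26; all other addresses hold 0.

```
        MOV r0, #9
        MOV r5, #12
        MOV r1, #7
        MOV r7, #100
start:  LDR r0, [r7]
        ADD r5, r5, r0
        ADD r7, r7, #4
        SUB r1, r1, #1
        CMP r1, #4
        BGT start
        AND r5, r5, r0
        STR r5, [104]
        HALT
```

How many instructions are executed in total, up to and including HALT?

after MOV r0, #9: r0=9
after MOV r5, #12: r5=12
after MOV r1, #7: r1=7
after MOV r7, #100: r7=100
after LDR r0, [r7]: r0=M[100]=-8
after ADD r5, r5, r0: r5=12+(-8)=4
after ADD r7, r7, #4: r7=100+4=104
after SUB r1, r1, #1: r1=7-1=6
CMP r1, #4  (cmp 6,4)
BGT start: taken
after LDR r0, [r7]: r0=M[104]=-2
after ADD r5, r5, r0: r5=4+(-2)=2
after ADD r7, r7, #4: r7=104+4=108
after SUB r1, r1, #1: r1=6-1=5
CMP r1, #4  (cmp 5,4)
BGT start: taken
after LDR r0, [r7]: r0=M[108]=26
after ADD r5, r5, r0: r5=2+26=28
after ADD r7, r7, #4: r7=108+4=112
after SUB r1, r1, #1: r1=5-1=4
CMP r1, #4  (cmp 4,4)
BGT start: not taken
after AND r5, r5, r0: r5=28&26=24
STR r5, [104] → M[104]=24
halt.
Total executed instructions: 25.

25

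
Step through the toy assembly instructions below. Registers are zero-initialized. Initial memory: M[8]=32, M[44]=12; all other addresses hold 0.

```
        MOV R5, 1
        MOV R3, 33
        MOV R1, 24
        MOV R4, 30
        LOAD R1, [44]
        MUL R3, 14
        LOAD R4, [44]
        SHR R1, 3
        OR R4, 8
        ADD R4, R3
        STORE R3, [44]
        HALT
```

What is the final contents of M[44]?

462

MOV R5, 1 → R5=1
MOV R3, 33 → R3=33
MOV R1, 24 → R1=24
MOV R4, 30 → R4=30
LOAD R1, [44] → R1=M[44]=12
MUL R3, 14 → R3=33*14=462
LOAD R4, [44] → R4=M[44]=12
SHR R1, 3 → R1=12>>3=1
OR R4, 8 → R4=12|8=12
ADD R4, R3 → R4=12+462=474
STORE R3, [44] → M[44]=462
halt.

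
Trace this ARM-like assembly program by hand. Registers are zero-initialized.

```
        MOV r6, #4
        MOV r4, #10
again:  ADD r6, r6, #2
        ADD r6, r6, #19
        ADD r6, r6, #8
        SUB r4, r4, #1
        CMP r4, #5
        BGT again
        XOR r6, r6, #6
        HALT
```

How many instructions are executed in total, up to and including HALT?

34

r6=4
r4=10
r6=4+2=6
r6=6+19=25
r6=25+8=33
r4=10-1=9
CMP r4, #5  (cmp 9,5)
BGT again: taken
r6=33+2=35
r6=35+19=54
r6=54+8=62
r4=9-1=8
CMP r4, #5  (cmp 8,5)
BGT again: taken
r6=62+2=64
r6=64+19=83
r6=83+8=91
r4=8-1=7
CMP r4, #5  (cmp 7,5)
BGT again: taken
r6=91+2=93
r6=93+19=112
r6=112+8=120
r4=7-1=6
CMP r4, #5  (cmp 6,5)
BGT again: taken
r6=120+2=122
r6=122+19=141
r6=141+8=149
r4=6-1=5
CMP r4, #5  (cmp 5,5)
BGT again: not taken
r6=149^6=147
halt.
Total executed instructions: 34.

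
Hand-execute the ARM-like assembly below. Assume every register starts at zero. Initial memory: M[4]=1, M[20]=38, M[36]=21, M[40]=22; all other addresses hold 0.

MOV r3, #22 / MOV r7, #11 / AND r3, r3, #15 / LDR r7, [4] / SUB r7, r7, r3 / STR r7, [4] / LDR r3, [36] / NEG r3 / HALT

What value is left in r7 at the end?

r3=22
r7=11
r3=22&15=6
r7=M[4]=1
r7=1-6=-5
STR r7, [4] → M[4]=-5
r3=M[36]=21
r3=-(21)=-21
halt.

-5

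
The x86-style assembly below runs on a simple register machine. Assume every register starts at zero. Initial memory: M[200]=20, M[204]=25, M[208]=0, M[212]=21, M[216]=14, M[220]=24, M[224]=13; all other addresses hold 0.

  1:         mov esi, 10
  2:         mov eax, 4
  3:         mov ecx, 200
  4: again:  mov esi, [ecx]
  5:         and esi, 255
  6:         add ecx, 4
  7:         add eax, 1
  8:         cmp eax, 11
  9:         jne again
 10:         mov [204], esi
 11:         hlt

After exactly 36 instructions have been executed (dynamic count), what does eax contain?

9

after mov esi, 10: esi=10
after mov eax, 4: eax=4
after mov ecx, 200: ecx=200
after mov esi, [ecx]: esi=M[200]=20
after and esi, 255: esi=20&255=20
after add ecx, 4: ecx=200+4=204
after add eax, 1: eax=4+1=5
cmp eax, 11  (cmp 5,11)
jne again: taken
after mov esi, [ecx]: esi=M[204]=25
after and esi, 255: esi=25&255=25
after add ecx, 4: ecx=204+4=208
after add eax, 1: eax=5+1=6
cmp eax, 11  (cmp 6,11)
jne again: taken
after mov esi, [ecx]: esi=M[208]=0
after and esi, 255: esi=0&255=0
after add ecx, 4: ecx=208+4=212
after add eax, 1: eax=6+1=7
cmp eax, 11  (cmp 7,11)
jne again: taken
after mov esi, [ecx]: esi=M[212]=21
after and esi, 255: esi=21&255=21
after add ecx, 4: ecx=212+4=216
after add eax, 1: eax=7+1=8
cmp eax, 11  (cmp 8,11)
jne again: taken
after mov esi, [ecx]: esi=M[216]=14
after and esi, 255: esi=14&255=14
after add ecx, 4: ecx=216+4=220
after add eax, 1: eax=8+1=9
cmp eax, 11  (cmp 9,11)
jne again: taken
after mov esi, [ecx]: esi=M[220]=24
after and esi, 255: esi=24&255=24
after add ecx, 4: ecx=220+4=224
After step 36: eax = 9.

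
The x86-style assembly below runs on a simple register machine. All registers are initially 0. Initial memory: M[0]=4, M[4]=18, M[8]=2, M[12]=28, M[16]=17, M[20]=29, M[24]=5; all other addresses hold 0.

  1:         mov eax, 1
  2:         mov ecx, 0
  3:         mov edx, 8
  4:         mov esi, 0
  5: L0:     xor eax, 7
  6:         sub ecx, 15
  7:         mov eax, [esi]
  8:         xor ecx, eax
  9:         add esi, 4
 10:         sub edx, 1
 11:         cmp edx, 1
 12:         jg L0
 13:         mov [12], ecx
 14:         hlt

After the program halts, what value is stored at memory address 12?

-132

after mov eax, 1: eax=1
after mov ecx, 0: ecx=0
after mov edx, 8: edx=8
after mov esi, 0: esi=0
after xor eax, 7: eax=1^7=6
after sub ecx, 15: ecx=0-15=-15
after mov eax, [esi]: eax=M[0]=4
after xor ecx, eax: ecx=(-15)^4=-11
after add esi, 4: esi=0+4=4
after sub edx, 1: edx=8-1=7
cmp edx, 1  (cmp 7,1)
jg L0: taken
after xor eax, 7: eax=4^7=3
after sub ecx, 15: ecx=(-11)-15=-26
after mov eax, [esi]: eax=M[4]=18
after xor ecx, eax: ecx=(-26)^18=-12
after add esi, 4: esi=4+4=8
after sub edx, 1: edx=7-1=6
cmp edx, 1  (cmp 6,1)
jg L0: taken
after xor eax, 7: eax=18^7=21
after sub ecx, 15: ecx=(-12)-15=-27
after mov eax, [esi]: eax=M[8]=2
after xor ecx, eax: ecx=(-27)^2=-25
after add esi, 4: esi=8+4=12
after sub edx, 1: edx=6-1=5
cmp edx, 1  (cmp 5,1)
jg L0: taken
after xor eax, 7: eax=2^7=5
after sub ecx, 15: ecx=(-25)-15=-40
after mov eax, [esi]: eax=M[12]=28
after xor ecx, eax: ecx=(-40)^28=-60
after add esi, 4: esi=12+4=16
after sub edx, 1: edx=5-1=4
cmp edx, 1  (cmp 4,1)
jg L0: taken
after xor eax, 7: eax=28^7=27
after sub ecx, 15: ecx=(-60)-15=-75
after mov eax, [esi]: eax=M[16]=17
after xor ecx, eax: ecx=(-75)^17=-92
after add esi, 4: esi=16+4=20
after sub edx, 1: edx=4-1=3
cmp edx, 1  (cmp 3,1)
jg L0: taken
after xor eax, 7: eax=17^7=22
after sub ecx, 15: ecx=(-92)-15=-107
after mov eax, [esi]: eax=M[20]=29
after xor ecx, eax: ecx=(-107)^29=-120
after add esi, 4: esi=20+4=24
after sub edx, 1: edx=3-1=2
cmp edx, 1  (cmp 2,1)
jg L0: taken
after xor eax, 7: eax=29^7=26
after sub ecx, 15: ecx=(-120)-15=-135
after mov eax, [esi]: eax=M[24]=5
after xor ecx, eax: ecx=(-135)^5=-132
after add esi, 4: esi=24+4=28
after sub edx, 1: edx=2-1=1
cmp edx, 1  (cmp 1,1)
jg L0: not taken
mov [12], ecx → M[12]=-132
halt.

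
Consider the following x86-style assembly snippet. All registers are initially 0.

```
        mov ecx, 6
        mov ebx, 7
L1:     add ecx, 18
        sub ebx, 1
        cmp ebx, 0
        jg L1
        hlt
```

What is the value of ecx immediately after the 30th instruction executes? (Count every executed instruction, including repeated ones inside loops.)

132

ecx=6
ebx=7
ecx=6+18=24
ebx=7-1=6
cmp ebx, 0  (cmp 6,0)
jg L1: taken
ecx=24+18=42
ebx=6-1=5
cmp ebx, 0  (cmp 5,0)
jg L1: taken
ecx=42+18=60
ebx=5-1=4
cmp ebx, 0  (cmp 4,0)
jg L1: taken
ecx=60+18=78
ebx=4-1=3
cmp ebx, 0  (cmp 3,0)
jg L1: taken
ecx=78+18=96
ebx=3-1=2
cmp ebx, 0  (cmp 2,0)
jg L1: taken
ecx=96+18=114
ebx=2-1=1
cmp ebx, 0  (cmp 1,0)
jg L1: taken
ecx=114+18=132
ebx=1-1=0
cmp ebx, 0  (cmp 0,0)
jg L1: not taken
After step 30: ecx = 132.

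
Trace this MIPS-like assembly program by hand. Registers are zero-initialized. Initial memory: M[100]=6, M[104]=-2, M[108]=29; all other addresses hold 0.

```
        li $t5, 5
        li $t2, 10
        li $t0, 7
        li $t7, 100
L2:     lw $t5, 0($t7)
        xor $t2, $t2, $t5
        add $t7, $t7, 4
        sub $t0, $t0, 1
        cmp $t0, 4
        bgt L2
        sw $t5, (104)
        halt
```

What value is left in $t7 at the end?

112

$t5=5
$t2=10
$t0=7
$t7=100
$t5=M[100]=6
$t2=10^6=12
$t7=100+4=104
$t0=7-1=6
cmp $t0, 4  (cmp 6,4)
bgt L2: taken
$t5=M[104]=-2
$t2=12^(-2)=-14
$t7=104+4=108
$t0=6-1=5
cmp $t0, 4  (cmp 5,4)
bgt L2: taken
$t5=M[108]=29
$t2=(-14)^29=-17
$t7=108+4=112
$t0=5-1=4
cmp $t0, 4  (cmp 4,4)
bgt L2: not taken
sw $t5, (104) → M[104]=29
halt.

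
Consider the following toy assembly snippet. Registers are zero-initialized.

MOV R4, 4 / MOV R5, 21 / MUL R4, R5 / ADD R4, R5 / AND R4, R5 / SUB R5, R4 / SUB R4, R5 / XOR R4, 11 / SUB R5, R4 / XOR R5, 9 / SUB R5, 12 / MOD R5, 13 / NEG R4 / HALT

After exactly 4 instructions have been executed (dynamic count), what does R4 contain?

after MOV R4, 4: R4=4
after MOV R5, 21: R5=21
after MUL R4, R5: R4=4*21=84
after ADD R4, R5: R4=84+21=105
After step 4: R4 = 105.

105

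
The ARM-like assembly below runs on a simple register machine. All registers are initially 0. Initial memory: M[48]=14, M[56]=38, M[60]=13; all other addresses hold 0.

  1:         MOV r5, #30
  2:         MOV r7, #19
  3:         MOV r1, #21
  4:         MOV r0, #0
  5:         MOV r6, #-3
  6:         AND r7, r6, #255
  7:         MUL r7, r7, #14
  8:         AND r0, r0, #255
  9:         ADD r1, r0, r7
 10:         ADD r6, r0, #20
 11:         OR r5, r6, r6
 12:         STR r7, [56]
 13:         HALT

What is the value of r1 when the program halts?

3542

r5=30
r7=19
r1=21
r0=0
r6=-3
r7=(-3)&255=253
r7=253*14=3542
r0=0&255=0
r1=0+3542=3542
r6=0+20=20
r5=20|20=20
STR r7, [56] → M[56]=3542
halt.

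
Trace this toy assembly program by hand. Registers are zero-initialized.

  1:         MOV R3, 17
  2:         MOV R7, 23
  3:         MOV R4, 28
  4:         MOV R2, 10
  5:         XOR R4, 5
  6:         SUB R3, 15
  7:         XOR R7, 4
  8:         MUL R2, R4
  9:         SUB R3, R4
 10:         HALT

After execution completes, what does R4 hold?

R3=17
R7=23
R4=28
R2=10
R4=28^5=25
R3=17-15=2
R7=23^4=19
R2=10*25=250
R3=2-25=-23
halt.

25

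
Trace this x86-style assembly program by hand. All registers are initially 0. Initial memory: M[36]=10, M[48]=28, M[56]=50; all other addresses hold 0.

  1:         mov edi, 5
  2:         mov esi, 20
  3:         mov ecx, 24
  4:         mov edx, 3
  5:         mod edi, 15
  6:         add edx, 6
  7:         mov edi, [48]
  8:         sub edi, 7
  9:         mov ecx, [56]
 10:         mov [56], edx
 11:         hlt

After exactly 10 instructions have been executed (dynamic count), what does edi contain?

edi=5
esi=20
ecx=24
edx=3
edi=5%15=5
edx=3+6=9
edi=M[48]=28
edi=28-7=21
ecx=M[56]=50
mov [56], edx → M[56]=9
After step 10: edi = 21.

21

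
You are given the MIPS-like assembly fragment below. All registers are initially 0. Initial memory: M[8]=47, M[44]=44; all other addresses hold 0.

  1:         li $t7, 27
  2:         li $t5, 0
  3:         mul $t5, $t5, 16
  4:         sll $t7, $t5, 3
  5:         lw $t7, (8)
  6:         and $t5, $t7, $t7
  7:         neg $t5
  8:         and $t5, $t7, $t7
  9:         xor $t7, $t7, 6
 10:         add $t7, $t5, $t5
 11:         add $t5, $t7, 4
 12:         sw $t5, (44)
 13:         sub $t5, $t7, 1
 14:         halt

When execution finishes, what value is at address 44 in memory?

$t7=27
$t5=0
$t5=0*16=0
$t7=0<<3=0
$t7=M[8]=47
$t5=47&47=47
$t5=-(47)=-47
$t5=47&47=47
$t7=47^6=41
$t7=47+47=94
$t5=94+4=98
sw $t5, (44) → M[44]=98
$t5=94-1=93
halt.

98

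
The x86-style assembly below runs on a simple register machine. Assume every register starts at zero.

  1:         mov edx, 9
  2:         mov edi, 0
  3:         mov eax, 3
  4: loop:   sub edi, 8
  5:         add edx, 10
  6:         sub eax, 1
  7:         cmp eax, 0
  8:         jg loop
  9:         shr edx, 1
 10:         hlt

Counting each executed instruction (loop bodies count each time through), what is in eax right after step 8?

2

mov edx, 9 → edx=9
mov edi, 0 → edi=0
mov eax, 3 → eax=3
sub edi, 8 → edi=0-8=-8
add edx, 10 → edx=9+10=19
sub eax, 1 → eax=3-1=2
cmp eax, 0  (cmp 2,0)
jg loop: taken
After step 8: eax = 2.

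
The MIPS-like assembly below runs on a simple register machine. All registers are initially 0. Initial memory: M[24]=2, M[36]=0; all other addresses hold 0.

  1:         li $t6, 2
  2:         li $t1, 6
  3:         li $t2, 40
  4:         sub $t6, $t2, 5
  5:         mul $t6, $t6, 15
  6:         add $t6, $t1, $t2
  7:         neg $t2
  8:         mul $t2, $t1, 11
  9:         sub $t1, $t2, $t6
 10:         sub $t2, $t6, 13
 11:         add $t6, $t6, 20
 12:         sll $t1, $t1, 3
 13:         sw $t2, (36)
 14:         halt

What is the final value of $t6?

li $t6, 2 → $t6=2
li $t1, 6 → $t1=6
li $t2, 40 → $t2=40
sub $t6, $t2, 5 → $t6=40-5=35
mul $t6, $t6, 15 → $t6=35*15=525
add $t6, $t1, $t2 → $t6=6+40=46
neg $t2 → $t2=-(40)=-40
mul $t2, $t1, 11 → $t2=6*11=66
sub $t1, $t2, $t6 → $t1=66-46=20
sub $t2, $t6, 13 → $t2=46-13=33
add $t6, $t6, 20 → $t6=46+20=66
sll $t1, $t1, 3 → $t1=20<<3=160
sw $t2, (36) → M[36]=33
halt.

66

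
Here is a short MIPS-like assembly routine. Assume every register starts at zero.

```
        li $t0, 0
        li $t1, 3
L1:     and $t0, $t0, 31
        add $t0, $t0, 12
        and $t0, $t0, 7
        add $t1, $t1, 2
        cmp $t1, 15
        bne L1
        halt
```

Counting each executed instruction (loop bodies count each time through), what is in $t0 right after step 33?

4

li $t0, 0 → $t0=0
li $t1, 3 → $t1=3
and $t0, $t0, 31 → $t0=0&31=0
add $t0, $t0, 12 → $t0=0+12=12
and $t0, $t0, 7 → $t0=12&7=4
add $t1, $t1, 2 → $t1=3+2=5
cmp $t1, 15  (cmp 5,15)
bne L1: taken
and $t0, $t0, 31 → $t0=4&31=4
add $t0, $t0, 12 → $t0=4+12=16
and $t0, $t0, 7 → $t0=16&7=0
add $t1, $t1, 2 → $t1=5+2=7
cmp $t1, 15  (cmp 7,15)
bne L1: taken
and $t0, $t0, 31 → $t0=0&31=0
add $t0, $t0, 12 → $t0=0+12=12
and $t0, $t0, 7 → $t0=12&7=4
add $t1, $t1, 2 → $t1=7+2=9
cmp $t1, 15  (cmp 9,15)
bne L1: taken
and $t0, $t0, 31 → $t0=4&31=4
add $t0, $t0, 12 → $t0=4+12=16
and $t0, $t0, 7 → $t0=16&7=0
add $t1, $t1, 2 → $t1=9+2=11
cmp $t1, 15  (cmp 11,15)
bne L1: taken
and $t0, $t0, 31 → $t0=0&31=0
add $t0, $t0, 12 → $t0=0+12=12
and $t0, $t0, 7 → $t0=12&7=4
add $t1, $t1, 2 → $t1=11+2=13
cmp $t1, 15  (cmp 13,15)
bne L1: taken
and $t0, $t0, 31 → $t0=4&31=4
After step 33: $t0 = 4.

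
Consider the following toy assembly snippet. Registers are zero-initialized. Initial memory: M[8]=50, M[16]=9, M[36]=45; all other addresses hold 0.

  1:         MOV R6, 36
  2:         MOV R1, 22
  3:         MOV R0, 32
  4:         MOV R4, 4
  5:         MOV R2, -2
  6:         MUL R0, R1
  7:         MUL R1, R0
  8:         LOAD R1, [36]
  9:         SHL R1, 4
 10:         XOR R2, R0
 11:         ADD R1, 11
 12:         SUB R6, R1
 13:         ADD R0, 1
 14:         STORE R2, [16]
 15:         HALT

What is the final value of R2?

R6=36
R1=22
R0=32
R4=4
R2=-2
R0=32*22=704
R1=22*704=15488
R1=M[36]=45
R1=45<<4=720
R2=(-2)^704=-706
R1=720+11=731
R6=36-731=-695
R0=704+1=705
STORE R2, [16] → M[16]=-706
halt.

-706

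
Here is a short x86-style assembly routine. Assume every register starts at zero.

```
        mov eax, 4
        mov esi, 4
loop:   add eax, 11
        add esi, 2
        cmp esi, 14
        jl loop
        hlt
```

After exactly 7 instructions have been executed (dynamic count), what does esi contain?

mov eax, 4 → eax=4
mov esi, 4 → esi=4
add eax, 11 → eax=4+11=15
add esi, 2 → esi=4+2=6
cmp esi, 14  (cmp 6,14)
jl loop: taken
add eax, 11 → eax=15+11=26
After step 7: esi = 6.

6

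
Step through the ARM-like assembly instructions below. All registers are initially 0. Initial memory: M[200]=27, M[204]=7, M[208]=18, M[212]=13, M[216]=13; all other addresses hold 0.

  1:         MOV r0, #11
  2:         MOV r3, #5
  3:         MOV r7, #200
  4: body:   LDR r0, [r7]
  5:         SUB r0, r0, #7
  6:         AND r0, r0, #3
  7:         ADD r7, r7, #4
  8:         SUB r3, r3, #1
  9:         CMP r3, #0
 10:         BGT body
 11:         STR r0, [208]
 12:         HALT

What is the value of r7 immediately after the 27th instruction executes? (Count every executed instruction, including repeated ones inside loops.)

212

MOV r0, #11 → r0=11
MOV r3, #5 → r3=5
MOV r7, #200 → r7=200
LDR r0, [r7] → r0=M[200]=27
SUB r0, r0, #7 → r0=27-7=20
AND r0, r0, #3 → r0=20&3=0
ADD r7, r7, #4 → r7=200+4=204
SUB r3, r3, #1 → r3=5-1=4
CMP r3, #0  (cmp 4,0)
BGT body: taken
LDR r0, [r7] → r0=M[204]=7
SUB r0, r0, #7 → r0=7-7=0
AND r0, r0, #3 → r0=0&3=0
ADD r7, r7, #4 → r7=204+4=208
SUB r3, r3, #1 → r3=4-1=3
CMP r3, #0  (cmp 3,0)
BGT body: taken
LDR r0, [r7] → r0=M[208]=18
SUB r0, r0, #7 → r0=18-7=11
AND r0, r0, #3 → r0=11&3=3
ADD r7, r7, #4 → r7=208+4=212
SUB r3, r3, #1 → r3=3-1=2
CMP r3, #0  (cmp 2,0)
BGT body: taken
LDR r0, [r7] → r0=M[212]=13
SUB r0, r0, #7 → r0=13-7=6
AND r0, r0, #3 → r0=6&3=2
After step 27: r7 = 212.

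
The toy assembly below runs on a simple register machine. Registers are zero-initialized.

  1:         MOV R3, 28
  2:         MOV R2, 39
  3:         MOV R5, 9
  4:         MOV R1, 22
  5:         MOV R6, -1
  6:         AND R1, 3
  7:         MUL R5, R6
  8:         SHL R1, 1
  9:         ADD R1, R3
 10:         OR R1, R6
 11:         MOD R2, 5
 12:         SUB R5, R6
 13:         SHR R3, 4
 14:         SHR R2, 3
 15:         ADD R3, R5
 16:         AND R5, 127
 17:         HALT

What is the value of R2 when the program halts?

0

R3=28
R2=39
R5=9
R1=22
R6=-1
R1=22&3=2
R5=9*(-1)=-9
R1=2<<1=4
R1=4+28=32
R1=32|(-1)=-1
R2=39%5=4
R5=(-9)-(-1)=-8
R3=28>>4=1
R2=4>>3=0
R3=1+(-8)=-7
R5=(-8)&127=120
halt.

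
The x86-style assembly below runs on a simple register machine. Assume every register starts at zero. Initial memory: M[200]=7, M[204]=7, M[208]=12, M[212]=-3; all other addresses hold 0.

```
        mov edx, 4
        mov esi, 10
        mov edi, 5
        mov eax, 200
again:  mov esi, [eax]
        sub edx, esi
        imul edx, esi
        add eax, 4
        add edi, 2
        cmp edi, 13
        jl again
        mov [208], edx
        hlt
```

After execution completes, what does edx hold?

7479

edx=4
esi=10
edi=5
eax=200
esi=M[200]=7
edx=4-7=-3
edx=(-3)*7=-21
eax=200+4=204
edi=5+2=7
cmp edi, 13  (cmp 7,13)
jl again: taken
esi=M[204]=7
edx=(-21)-7=-28
edx=(-28)*7=-196
eax=204+4=208
edi=7+2=9
cmp edi, 13  (cmp 9,13)
jl again: taken
esi=M[208]=12
edx=(-196)-12=-208
edx=(-208)*12=-2496
eax=208+4=212
edi=9+2=11
cmp edi, 13  (cmp 11,13)
jl again: taken
esi=M[212]=-3
edx=(-2496)-(-3)=-2493
edx=(-2493)*(-3)=7479
eax=212+4=216
edi=11+2=13
cmp edi, 13  (cmp 13,13)
jl again: not taken
mov [208], edx → M[208]=7479
halt.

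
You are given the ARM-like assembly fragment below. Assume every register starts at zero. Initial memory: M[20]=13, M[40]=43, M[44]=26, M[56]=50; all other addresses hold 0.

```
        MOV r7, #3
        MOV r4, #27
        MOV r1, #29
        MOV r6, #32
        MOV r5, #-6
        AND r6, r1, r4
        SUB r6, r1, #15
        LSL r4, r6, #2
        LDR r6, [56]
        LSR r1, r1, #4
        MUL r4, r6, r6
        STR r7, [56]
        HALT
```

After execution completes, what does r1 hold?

1

MOV r7, #3 → r7=3
MOV r4, #27 → r4=27
MOV r1, #29 → r1=29
MOV r6, #32 → r6=32
MOV r5, #-6 → r5=-6
AND r6, r1, r4 → r6=29&27=25
SUB r6, r1, #15 → r6=29-15=14
LSL r4, r6, #2 → r4=14<<2=56
LDR r6, [56] → r6=M[56]=50
LSR r1, r1, #4 → r1=29>>4=1
MUL r4, r6, r6 → r4=50*50=2500
STR r7, [56] → M[56]=3
halt.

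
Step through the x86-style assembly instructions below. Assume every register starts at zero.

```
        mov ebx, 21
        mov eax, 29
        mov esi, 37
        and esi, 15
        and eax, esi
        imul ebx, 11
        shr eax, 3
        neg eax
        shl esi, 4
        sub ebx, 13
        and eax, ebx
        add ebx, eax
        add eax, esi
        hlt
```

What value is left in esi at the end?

80

mov ebx, 21 → ebx=21
mov eax, 29 → eax=29
mov esi, 37 → esi=37
and esi, 15 → esi=37&15=5
and eax, esi → eax=29&5=5
imul ebx, 11 → ebx=21*11=231
shr eax, 3 → eax=5>>3=0
neg eax → eax=-(0)=0
shl esi, 4 → esi=5<<4=80
sub ebx, 13 → ebx=231-13=218
and eax, ebx → eax=0&218=0
add ebx, eax → ebx=218+0=218
add eax, esi → eax=0+80=80
halt.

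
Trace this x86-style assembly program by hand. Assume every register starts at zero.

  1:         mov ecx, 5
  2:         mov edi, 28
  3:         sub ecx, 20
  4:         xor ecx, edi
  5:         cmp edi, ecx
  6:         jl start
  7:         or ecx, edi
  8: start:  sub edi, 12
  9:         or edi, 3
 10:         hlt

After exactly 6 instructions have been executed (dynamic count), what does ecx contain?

after mov ecx, 5: ecx=5
after mov edi, 28: edi=28
after sub ecx, 20: ecx=5-20=-15
after xor ecx, edi: ecx=(-15)^28=-19
cmp edi, ecx  (cmp 28,-19)
jl start: not taken
After step 6: ecx = -19.

-19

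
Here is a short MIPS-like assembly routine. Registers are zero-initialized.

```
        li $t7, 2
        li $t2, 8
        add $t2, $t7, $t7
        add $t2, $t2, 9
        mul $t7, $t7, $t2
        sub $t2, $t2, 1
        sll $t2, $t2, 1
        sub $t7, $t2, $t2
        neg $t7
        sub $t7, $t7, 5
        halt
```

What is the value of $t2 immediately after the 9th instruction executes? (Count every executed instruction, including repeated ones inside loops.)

li $t7, 2 → $t7=2
li $t2, 8 → $t2=8
add $t2, $t7, $t7 → $t2=2+2=4
add $t2, $t2, 9 → $t2=4+9=13
mul $t7, $t7, $t2 → $t7=2*13=26
sub $t2, $t2, 1 → $t2=13-1=12
sll $t2, $t2, 1 → $t2=12<<1=24
sub $t7, $t2, $t2 → $t7=24-24=0
neg $t7 → $t7=-(0)=0
After step 9: $t2 = 24.

24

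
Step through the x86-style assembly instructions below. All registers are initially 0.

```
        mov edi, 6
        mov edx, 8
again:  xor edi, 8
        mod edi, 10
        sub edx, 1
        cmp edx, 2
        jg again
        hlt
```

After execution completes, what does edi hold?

8

after mov edi, 6: edi=6
after mov edx, 8: edx=8
after xor edi, 8: edi=6^8=14
after mod edi, 10: edi=14%10=4
after sub edx, 1: edx=8-1=7
cmp edx, 2  (cmp 7,2)
jg again: taken
after xor edi, 8: edi=4^8=12
after mod edi, 10: edi=12%10=2
after sub edx, 1: edx=7-1=6
cmp edx, 2  (cmp 6,2)
jg again: taken
after xor edi, 8: edi=2^8=10
after mod edi, 10: edi=10%10=0
after sub edx, 1: edx=6-1=5
cmp edx, 2  (cmp 5,2)
jg again: taken
after xor edi, 8: edi=0^8=8
after mod edi, 10: edi=8%10=8
after sub edx, 1: edx=5-1=4
cmp edx, 2  (cmp 4,2)
jg again: taken
after xor edi, 8: edi=8^8=0
after mod edi, 10: edi=0%10=0
after sub edx, 1: edx=4-1=3
cmp edx, 2  (cmp 3,2)
jg again: taken
after xor edi, 8: edi=0^8=8
after mod edi, 10: edi=8%10=8
after sub edx, 1: edx=3-1=2
cmp edx, 2  (cmp 2,2)
jg again: not taken
halt.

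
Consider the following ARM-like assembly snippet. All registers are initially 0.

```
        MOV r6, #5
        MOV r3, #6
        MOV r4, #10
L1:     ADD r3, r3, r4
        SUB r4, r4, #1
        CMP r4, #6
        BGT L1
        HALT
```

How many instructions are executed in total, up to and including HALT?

after MOV r6, #5: r6=5
after MOV r3, #6: r3=6
after MOV r4, #10: r4=10
after ADD r3, r3, r4: r3=6+10=16
after SUB r4, r4, #1: r4=10-1=9
CMP r4, #6  (cmp 9,6)
BGT L1: taken
after ADD r3, r3, r4: r3=16+9=25
after SUB r4, r4, #1: r4=9-1=8
CMP r4, #6  (cmp 8,6)
BGT L1: taken
after ADD r3, r3, r4: r3=25+8=33
after SUB r4, r4, #1: r4=8-1=7
CMP r4, #6  (cmp 7,6)
BGT L1: taken
after ADD r3, r3, r4: r3=33+7=40
after SUB r4, r4, #1: r4=7-1=6
CMP r4, #6  (cmp 6,6)
BGT L1: not taken
halt.
Total executed instructions: 20.

20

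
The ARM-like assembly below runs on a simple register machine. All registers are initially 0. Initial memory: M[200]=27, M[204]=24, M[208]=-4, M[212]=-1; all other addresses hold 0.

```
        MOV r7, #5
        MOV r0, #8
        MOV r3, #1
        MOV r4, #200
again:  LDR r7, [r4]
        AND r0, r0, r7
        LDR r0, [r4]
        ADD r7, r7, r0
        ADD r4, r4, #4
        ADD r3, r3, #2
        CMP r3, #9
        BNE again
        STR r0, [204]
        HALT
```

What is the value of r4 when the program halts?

r7=5
r0=8
r3=1
r4=200
r7=M[200]=27
r0=8&27=8
r0=M[200]=27
r7=27+27=54
r4=200+4=204
r3=1+2=3
CMP r3, #9  (cmp 3,9)
BNE again: taken
r7=M[204]=24
r0=27&24=24
r0=M[204]=24
r7=24+24=48
r4=204+4=208
r3=3+2=5
CMP r3, #9  (cmp 5,9)
BNE again: taken
r7=M[208]=-4
r0=24&(-4)=24
r0=M[208]=-4
r7=(-4)+(-4)=-8
r4=208+4=212
r3=5+2=7
CMP r3, #9  (cmp 7,9)
BNE again: taken
r7=M[212]=-1
r0=(-4)&(-1)=-4
r0=M[212]=-1
r7=(-1)+(-1)=-2
r4=212+4=216
r3=7+2=9
CMP r3, #9  (cmp 9,9)
BNE again: not taken
STR r0, [204] → M[204]=-1
halt.

216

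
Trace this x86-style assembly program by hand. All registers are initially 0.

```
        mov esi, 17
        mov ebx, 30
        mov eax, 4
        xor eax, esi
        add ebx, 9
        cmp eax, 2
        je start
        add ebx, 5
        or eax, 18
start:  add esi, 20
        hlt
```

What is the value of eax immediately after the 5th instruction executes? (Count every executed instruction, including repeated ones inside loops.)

21

esi=17
ebx=30
eax=4
eax=4^17=21
ebx=30+9=39
After step 5: eax = 21.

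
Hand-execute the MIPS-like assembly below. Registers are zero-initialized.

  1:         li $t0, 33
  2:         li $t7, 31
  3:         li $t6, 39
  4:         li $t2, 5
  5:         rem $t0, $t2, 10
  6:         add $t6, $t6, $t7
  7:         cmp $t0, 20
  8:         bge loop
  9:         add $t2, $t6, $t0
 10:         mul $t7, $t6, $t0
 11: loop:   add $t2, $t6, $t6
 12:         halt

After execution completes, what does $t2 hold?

140

li $t0, 33 → $t0=33
li $t7, 31 → $t7=31
li $t6, 39 → $t6=39
li $t2, 5 → $t2=5
rem $t0, $t2, 10 → $t0=5%10=5
add $t6, $t6, $t7 → $t6=39+31=70
cmp $t0, 20  (cmp 5,20)
bge loop: not taken
add $t2, $t6, $t0 → $t2=70+5=75
mul $t7, $t6, $t0 → $t7=70*5=350
add $t2, $t6, $t6 → $t2=70+70=140
halt.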